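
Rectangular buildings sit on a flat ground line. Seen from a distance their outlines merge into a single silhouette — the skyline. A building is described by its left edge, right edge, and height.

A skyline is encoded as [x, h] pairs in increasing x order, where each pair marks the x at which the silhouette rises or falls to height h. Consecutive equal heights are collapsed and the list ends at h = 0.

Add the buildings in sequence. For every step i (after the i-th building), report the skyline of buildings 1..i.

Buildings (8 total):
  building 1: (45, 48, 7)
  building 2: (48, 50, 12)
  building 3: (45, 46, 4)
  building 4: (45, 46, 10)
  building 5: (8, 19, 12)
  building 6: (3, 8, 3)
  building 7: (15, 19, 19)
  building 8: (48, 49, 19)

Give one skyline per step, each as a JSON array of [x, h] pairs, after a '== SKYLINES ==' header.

== SKYLINES ==
[[45,7],[48,0]]
[[45,7],[48,12],[50,0]]
[[45,7],[48,12],[50,0]]
[[45,10],[46,7],[48,12],[50,0]]
[[8,12],[19,0],[45,10],[46,7],[48,12],[50,0]]
[[3,3],[8,12],[19,0],[45,10],[46,7],[48,12],[50,0]]
[[3,3],[8,12],[15,19],[19,0],[45,10],[46,7],[48,12],[50,0]]
[[3,3],[8,12],[15,19],[19,0],[45,10],[46,7],[48,19],[49,12],[50,0]]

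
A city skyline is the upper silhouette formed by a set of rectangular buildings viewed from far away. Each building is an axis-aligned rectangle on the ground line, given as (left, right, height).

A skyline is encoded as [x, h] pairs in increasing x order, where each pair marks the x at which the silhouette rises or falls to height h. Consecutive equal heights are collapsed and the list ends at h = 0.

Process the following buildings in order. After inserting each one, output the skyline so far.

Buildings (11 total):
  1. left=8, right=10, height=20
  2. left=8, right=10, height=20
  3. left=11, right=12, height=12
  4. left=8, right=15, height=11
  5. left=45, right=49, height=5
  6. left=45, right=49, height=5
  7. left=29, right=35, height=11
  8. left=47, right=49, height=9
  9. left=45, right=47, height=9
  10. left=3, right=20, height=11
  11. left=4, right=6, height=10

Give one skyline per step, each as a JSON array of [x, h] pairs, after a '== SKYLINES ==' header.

== SKYLINES ==
[[8,20],[10,0]]
[[8,20],[10,0]]
[[8,20],[10,0],[11,12],[12,0]]
[[8,20],[10,11],[11,12],[12,11],[15,0]]
[[8,20],[10,11],[11,12],[12,11],[15,0],[45,5],[49,0]]
[[8,20],[10,11],[11,12],[12,11],[15,0],[45,5],[49,0]]
[[8,20],[10,11],[11,12],[12,11],[15,0],[29,11],[35,0],[45,5],[49,0]]
[[8,20],[10,11],[11,12],[12,11],[15,0],[29,11],[35,0],[45,5],[47,9],[49,0]]
[[8,20],[10,11],[11,12],[12,11],[15,0],[29,11],[35,0],[45,9],[49,0]]
[[3,11],[8,20],[10,11],[11,12],[12,11],[20,0],[29,11],[35,0],[45,9],[49,0]]
[[3,11],[8,20],[10,11],[11,12],[12,11],[20,0],[29,11],[35,0],[45,9],[49,0]]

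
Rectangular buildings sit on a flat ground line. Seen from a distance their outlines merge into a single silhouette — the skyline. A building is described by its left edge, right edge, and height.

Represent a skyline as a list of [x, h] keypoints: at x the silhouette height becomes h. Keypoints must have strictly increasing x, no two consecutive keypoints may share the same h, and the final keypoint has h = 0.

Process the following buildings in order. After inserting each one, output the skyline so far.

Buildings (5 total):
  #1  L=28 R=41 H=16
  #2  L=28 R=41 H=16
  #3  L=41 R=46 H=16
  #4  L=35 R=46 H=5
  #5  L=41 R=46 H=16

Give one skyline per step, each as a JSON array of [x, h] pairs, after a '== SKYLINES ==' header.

== SKYLINES ==
[[28,16],[41,0]]
[[28,16],[41,0]]
[[28,16],[46,0]]
[[28,16],[46,0]]
[[28,16],[46,0]]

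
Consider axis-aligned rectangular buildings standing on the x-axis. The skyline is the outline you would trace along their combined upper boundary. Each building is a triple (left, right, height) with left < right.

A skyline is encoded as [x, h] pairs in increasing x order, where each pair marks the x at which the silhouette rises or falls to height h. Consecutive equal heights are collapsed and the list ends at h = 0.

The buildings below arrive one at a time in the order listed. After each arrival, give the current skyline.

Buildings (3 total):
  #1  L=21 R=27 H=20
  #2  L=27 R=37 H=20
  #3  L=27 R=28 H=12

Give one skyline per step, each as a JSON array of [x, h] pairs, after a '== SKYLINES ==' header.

== SKYLINES ==
[[21,20],[27,0]]
[[21,20],[37,0]]
[[21,20],[37,0]]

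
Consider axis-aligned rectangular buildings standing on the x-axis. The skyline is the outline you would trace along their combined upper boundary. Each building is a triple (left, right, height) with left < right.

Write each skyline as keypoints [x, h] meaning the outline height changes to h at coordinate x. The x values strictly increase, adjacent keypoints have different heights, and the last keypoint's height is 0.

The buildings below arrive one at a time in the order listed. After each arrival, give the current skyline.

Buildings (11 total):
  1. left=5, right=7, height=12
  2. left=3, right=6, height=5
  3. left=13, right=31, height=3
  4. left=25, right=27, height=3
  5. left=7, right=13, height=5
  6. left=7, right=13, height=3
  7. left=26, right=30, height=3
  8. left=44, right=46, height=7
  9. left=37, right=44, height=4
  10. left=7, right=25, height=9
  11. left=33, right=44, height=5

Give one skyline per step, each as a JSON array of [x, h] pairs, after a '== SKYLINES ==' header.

== SKYLINES ==
[[5,12],[7,0]]
[[3,5],[5,12],[7,0]]
[[3,5],[5,12],[7,0],[13,3],[31,0]]
[[3,5],[5,12],[7,0],[13,3],[31,0]]
[[3,5],[5,12],[7,5],[13,3],[31,0]]
[[3,5],[5,12],[7,5],[13,3],[31,0]]
[[3,5],[5,12],[7,5],[13,3],[31,0]]
[[3,5],[5,12],[7,5],[13,3],[31,0],[44,7],[46,0]]
[[3,5],[5,12],[7,5],[13,3],[31,0],[37,4],[44,7],[46,0]]
[[3,5],[5,12],[7,9],[25,3],[31,0],[37,4],[44,7],[46,0]]
[[3,5],[5,12],[7,9],[25,3],[31,0],[33,5],[44,7],[46,0]]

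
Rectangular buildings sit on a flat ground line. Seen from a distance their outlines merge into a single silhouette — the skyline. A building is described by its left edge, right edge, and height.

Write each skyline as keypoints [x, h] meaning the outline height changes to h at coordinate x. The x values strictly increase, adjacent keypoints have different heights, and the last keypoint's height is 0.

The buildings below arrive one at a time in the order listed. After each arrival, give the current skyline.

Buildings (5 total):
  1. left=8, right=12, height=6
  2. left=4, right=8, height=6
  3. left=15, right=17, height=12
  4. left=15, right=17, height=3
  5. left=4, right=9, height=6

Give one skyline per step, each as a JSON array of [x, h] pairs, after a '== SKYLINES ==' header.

== SKYLINES ==
[[8,6],[12,0]]
[[4,6],[12,0]]
[[4,6],[12,0],[15,12],[17,0]]
[[4,6],[12,0],[15,12],[17,0]]
[[4,6],[12,0],[15,12],[17,0]]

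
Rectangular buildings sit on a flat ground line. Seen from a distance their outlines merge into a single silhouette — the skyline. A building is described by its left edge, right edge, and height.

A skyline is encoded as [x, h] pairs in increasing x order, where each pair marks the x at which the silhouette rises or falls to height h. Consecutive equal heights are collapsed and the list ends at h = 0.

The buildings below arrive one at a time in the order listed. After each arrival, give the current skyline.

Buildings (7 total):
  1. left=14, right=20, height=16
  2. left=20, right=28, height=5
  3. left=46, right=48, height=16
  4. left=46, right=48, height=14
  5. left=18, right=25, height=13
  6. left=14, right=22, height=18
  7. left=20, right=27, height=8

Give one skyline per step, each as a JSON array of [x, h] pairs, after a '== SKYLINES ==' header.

== SKYLINES ==
[[14,16],[20,0]]
[[14,16],[20,5],[28,0]]
[[14,16],[20,5],[28,0],[46,16],[48,0]]
[[14,16],[20,5],[28,0],[46,16],[48,0]]
[[14,16],[20,13],[25,5],[28,0],[46,16],[48,0]]
[[14,18],[22,13],[25,5],[28,0],[46,16],[48,0]]
[[14,18],[22,13],[25,8],[27,5],[28,0],[46,16],[48,0]]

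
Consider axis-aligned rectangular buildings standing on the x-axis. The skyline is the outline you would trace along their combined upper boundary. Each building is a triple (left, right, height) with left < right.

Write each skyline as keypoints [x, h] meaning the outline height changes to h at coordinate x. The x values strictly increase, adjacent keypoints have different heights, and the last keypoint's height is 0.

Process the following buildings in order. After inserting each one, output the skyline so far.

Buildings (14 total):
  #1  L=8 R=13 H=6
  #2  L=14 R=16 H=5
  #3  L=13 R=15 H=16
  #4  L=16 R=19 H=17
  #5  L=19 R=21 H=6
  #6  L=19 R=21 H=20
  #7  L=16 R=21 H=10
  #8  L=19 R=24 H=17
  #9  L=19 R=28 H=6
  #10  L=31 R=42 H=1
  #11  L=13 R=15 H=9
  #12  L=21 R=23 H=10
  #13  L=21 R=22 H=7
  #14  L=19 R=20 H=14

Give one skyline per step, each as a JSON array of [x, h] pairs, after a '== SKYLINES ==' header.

== SKYLINES ==
[[8,6],[13,0]]
[[8,6],[13,0],[14,5],[16,0]]
[[8,6],[13,16],[15,5],[16,0]]
[[8,6],[13,16],[15,5],[16,17],[19,0]]
[[8,6],[13,16],[15,5],[16,17],[19,6],[21,0]]
[[8,6],[13,16],[15,5],[16,17],[19,20],[21,0]]
[[8,6],[13,16],[15,5],[16,17],[19,20],[21,0]]
[[8,6],[13,16],[15,5],[16,17],[19,20],[21,17],[24,0]]
[[8,6],[13,16],[15,5],[16,17],[19,20],[21,17],[24,6],[28,0]]
[[8,6],[13,16],[15,5],[16,17],[19,20],[21,17],[24,6],[28,0],[31,1],[42,0]]
[[8,6],[13,16],[15,5],[16,17],[19,20],[21,17],[24,6],[28,0],[31,1],[42,0]]
[[8,6],[13,16],[15,5],[16,17],[19,20],[21,17],[24,6],[28,0],[31,1],[42,0]]
[[8,6],[13,16],[15,5],[16,17],[19,20],[21,17],[24,6],[28,0],[31,1],[42,0]]
[[8,6],[13,16],[15,5],[16,17],[19,20],[21,17],[24,6],[28,0],[31,1],[42,0]]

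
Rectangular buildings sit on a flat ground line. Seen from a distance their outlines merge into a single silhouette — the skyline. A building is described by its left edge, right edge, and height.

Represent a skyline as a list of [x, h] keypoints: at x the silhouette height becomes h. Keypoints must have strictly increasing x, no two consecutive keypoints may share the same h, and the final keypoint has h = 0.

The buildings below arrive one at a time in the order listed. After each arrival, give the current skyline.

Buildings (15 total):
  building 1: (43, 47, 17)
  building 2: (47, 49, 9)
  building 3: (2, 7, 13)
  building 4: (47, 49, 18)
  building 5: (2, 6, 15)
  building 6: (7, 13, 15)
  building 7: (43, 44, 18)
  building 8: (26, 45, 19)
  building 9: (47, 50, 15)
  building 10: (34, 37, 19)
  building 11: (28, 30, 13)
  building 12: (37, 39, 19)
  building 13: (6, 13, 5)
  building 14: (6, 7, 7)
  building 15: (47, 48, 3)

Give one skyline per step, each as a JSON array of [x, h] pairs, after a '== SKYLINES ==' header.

== SKYLINES ==
[[43,17],[47,0]]
[[43,17],[47,9],[49,0]]
[[2,13],[7,0],[43,17],[47,9],[49,0]]
[[2,13],[7,0],[43,17],[47,18],[49,0]]
[[2,15],[6,13],[7,0],[43,17],[47,18],[49,0]]
[[2,15],[6,13],[7,15],[13,0],[43,17],[47,18],[49,0]]
[[2,15],[6,13],[7,15],[13,0],[43,18],[44,17],[47,18],[49,0]]
[[2,15],[6,13],[7,15],[13,0],[26,19],[45,17],[47,18],[49,0]]
[[2,15],[6,13],[7,15],[13,0],[26,19],[45,17],[47,18],[49,15],[50,0]]
[[2,15],[6,13],[7,15],[13,0],[26,19],[45,17],[47,18],[49,15],[50,0]]
[[2,15],[6,13],[7,15],[13,0],[26,19],[45,17],[47,18],[49,15],[50,0]]
[[2,15],[6,13],[7,15],[13,0],[26,19],[45,17],[47,18],[49,15],[50,0]]
[[2,15],[6,13],[7,15],[13,0],[26,19],[45,17],[47,18],[49,15],[50,0]]
[[2,15],[6,13],[7,15],[13,0],[26,19],[45,17],[47,18],[49,15],[50,0]]
[[2,15],[6,13],[7,15],[13,0],[26,19],[45,17],[47,18],[49,15],[50,0]]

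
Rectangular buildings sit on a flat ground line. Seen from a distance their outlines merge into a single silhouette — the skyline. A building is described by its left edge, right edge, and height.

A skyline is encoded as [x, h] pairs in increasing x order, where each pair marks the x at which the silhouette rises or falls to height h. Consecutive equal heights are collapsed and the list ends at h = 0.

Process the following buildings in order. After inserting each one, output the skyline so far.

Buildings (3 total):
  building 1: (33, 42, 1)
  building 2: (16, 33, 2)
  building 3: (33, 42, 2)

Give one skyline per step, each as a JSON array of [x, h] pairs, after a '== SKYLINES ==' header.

== SKYLINES ==
[[33,1],[42,0]]
[[16,2],[33,1],[42,0]]
[[16,2],[42,0]]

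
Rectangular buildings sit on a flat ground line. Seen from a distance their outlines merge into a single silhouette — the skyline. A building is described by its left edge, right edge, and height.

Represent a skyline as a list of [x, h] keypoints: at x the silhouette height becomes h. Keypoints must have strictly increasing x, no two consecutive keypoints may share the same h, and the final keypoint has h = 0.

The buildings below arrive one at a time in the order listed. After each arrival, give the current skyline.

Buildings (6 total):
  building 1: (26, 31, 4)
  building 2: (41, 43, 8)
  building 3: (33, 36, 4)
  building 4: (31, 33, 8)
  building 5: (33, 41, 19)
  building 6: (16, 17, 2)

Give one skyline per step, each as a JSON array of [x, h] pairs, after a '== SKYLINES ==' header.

== SKYLINES ==
[[26,4],[31,0]]
[[26,4],[31,0],[41,8],[43,0]]
[[26,4],[31,0],[33,4],[36,0],[41,8],[43,0]]
[[26,4],[31,8],[33,4],[36,0],[41,8],[43,0]]
[[26,4],[31,8],[33,19],[41,8],[43,0]]
[[16,2],[17,0],[26,4],[31,8],[33,19],[41,8],[43,0]]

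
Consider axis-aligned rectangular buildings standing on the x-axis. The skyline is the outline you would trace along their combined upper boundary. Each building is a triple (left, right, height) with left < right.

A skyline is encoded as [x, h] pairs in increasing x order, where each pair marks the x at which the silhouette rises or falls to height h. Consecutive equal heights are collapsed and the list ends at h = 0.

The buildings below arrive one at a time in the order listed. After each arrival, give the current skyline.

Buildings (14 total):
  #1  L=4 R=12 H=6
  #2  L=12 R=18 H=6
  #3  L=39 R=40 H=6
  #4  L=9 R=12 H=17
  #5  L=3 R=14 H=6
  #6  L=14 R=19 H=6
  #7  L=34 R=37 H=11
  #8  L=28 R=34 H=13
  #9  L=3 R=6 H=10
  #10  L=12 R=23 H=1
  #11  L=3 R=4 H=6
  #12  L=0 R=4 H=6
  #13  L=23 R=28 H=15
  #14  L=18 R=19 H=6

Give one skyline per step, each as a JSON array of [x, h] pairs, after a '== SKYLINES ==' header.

== SKYLINES ==
[[4,6],[12,0]]
[[4,6],[18,0]]
[[4,6],[18,0],[39,6],[40,0]]
[[4,6],[9,17],[12,6],[18,0],[39,6],[40,0]]
[[3,6],[9,17],[12,6],[18,0],[39,6],[40,0]]
[[3,6],[9,17],[12,6],[19,0],[39,6],[40,0]]
[[3,6],[9,17],[12,6],[19,0],[34,11],[37,0],[39,6],[40,0]]
[[3,6],[9,17],[12,6],[19,0],[28,13],[34,11],[37,0],[39,6],[40,0]]
[[3,10],[6,6],[9,17],[12,6],[19,0],[28,13],[34,11],[37,0],[39,6],[40,0]]
[[3,10],[6,6],[9,17],[12,6],[19,1],[23,0],[28,13],[34,11],[37,0],[39,6],[40,0]]
[[3,10],[6,6],[9,17],[12,6],[19,1],[23,0],[28,13],[34,11],[37,0],[39,6],[40,0]]
[[0,6],[3,10],[6,6],[9,17],[12,6],[19,1],[23,0],[28,13],[34,11],[37,0],[39,6],[40,0]]
[[0,6],[3,10],[6,6],[9,17],[12,6],[19,1],[23,15],[28,13],[34,11],[37,0],[39,6],[40,0]]
[[0,6],[3,10],[6,6],[9,17],[12,6],[19,1],[23,15],[28,13],[34,11],[37,0],[39,6],[40,0]]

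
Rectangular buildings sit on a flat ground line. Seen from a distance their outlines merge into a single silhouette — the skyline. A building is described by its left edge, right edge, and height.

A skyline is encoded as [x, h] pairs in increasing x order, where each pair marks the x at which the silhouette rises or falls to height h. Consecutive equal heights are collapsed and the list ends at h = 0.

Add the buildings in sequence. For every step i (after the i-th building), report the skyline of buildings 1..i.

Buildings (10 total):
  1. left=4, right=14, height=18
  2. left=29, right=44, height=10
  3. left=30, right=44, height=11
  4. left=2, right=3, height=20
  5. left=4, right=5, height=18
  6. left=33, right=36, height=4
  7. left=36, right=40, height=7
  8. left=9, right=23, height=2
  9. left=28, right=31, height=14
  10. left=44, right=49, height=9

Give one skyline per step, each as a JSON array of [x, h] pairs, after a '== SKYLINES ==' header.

== SKYLINES ==
[[4,18],[14,0]]
[[4,18],[14,0],[29,10],[44,0]]
[[4,18],[14,0],[29,10],[30,11],[44,0]]
[[2,20],[3,0],[4,18],[14,0],[29,10],[30,11],[44,0]]
[[2,20],[3,0],[4,18],[14,0],[29,10],[30,11],[44,0]]
[[2,20],[3,0],[4,18],[14,0],[29,10],[30,11],[44,0]]
[[2,20],[3,0],[4,18],[14,0],[29,10],[30,11],[44,0]]
[[2,20],[3,0],[4,18],[14,2],[23,0],[29,10],[30,11],[44,0]]
[[2,20],[3,0],[4,18],[14,2],[23,0],[28,14],[31,11],[44,0]]
[[2,20],[3,0],[4,18],[14,2],[23,0],[28,14],[31,11],[44,9],[49,0]]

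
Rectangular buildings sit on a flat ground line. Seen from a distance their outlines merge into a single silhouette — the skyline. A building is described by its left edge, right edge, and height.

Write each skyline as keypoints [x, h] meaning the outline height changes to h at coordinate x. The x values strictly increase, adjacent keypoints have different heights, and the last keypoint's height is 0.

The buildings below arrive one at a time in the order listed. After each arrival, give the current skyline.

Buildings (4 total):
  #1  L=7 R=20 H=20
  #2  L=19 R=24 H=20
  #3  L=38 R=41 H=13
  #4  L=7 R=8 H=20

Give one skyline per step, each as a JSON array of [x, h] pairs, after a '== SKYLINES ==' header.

== SKYLINES ==
[[7,20],[20,0]]
[[7,20],[24,0]]
[[7,20],[24,0],[38,13],[41,0]]
[[7,20],[24,0],[38,13],[41,0]]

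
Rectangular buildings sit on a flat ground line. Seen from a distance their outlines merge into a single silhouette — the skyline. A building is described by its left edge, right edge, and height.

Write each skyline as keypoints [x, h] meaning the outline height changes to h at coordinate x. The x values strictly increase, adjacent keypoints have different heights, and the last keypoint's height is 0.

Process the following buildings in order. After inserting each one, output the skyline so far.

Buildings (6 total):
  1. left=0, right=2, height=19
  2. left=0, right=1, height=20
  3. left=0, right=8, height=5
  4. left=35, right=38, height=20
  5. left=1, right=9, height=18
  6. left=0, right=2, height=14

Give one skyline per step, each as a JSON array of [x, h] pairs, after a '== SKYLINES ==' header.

== SKYLINES ==
[[0,19],[2,0]]
[[0,20],[1,19],[2,0]]
[[0,20],[1,19],[2,5],[8,0]]
[[0,20],[1,19],[2,5],[8,0],[35,20],[38,0]]
[[0,20],[1,19],[2,18],[9,0],[35,20],[38,0]]
[[0,20],[1,19],[2,18],[9,0],[35,20],[38,0]]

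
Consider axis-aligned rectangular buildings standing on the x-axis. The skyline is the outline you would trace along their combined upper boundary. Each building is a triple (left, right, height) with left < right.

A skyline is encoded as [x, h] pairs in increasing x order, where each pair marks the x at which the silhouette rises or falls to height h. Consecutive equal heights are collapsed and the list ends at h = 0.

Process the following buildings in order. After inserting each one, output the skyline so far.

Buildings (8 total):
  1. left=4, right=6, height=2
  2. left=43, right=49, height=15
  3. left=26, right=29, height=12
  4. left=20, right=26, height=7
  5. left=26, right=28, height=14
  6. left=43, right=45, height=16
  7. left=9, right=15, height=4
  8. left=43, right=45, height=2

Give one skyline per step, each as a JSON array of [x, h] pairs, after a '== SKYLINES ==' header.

== SKYLINES ==
[[4,2],[6,0]]
[[4,2],[6,0],[43,15],[49,0]]
[[4,2],[6,0],[26,12],[29,0],[43,15],[49,0]]
[[4,2],[6,0],[20,7],[26,12],[29,0],[43,15],[49,0]]
[[4,2],[6,0],[20,7],[26,14],[28,12],[29,0],[43,15],[49,0]]
[[4,2],[6,0],[20,7],[26,14],[28,12],[29,0],[43,16],[45,15],[49,0]]
[[4,2],[6,0],[9,4],[15,0],[20,7],[26,14],[28,12],[29,0],[43,16],[45,15],[49,0]]
[[4,2],[6,0],[9,4],[15,0],[20,7],[26,14],[28,12],[29,0],[43,16],[45,15],[49,0]]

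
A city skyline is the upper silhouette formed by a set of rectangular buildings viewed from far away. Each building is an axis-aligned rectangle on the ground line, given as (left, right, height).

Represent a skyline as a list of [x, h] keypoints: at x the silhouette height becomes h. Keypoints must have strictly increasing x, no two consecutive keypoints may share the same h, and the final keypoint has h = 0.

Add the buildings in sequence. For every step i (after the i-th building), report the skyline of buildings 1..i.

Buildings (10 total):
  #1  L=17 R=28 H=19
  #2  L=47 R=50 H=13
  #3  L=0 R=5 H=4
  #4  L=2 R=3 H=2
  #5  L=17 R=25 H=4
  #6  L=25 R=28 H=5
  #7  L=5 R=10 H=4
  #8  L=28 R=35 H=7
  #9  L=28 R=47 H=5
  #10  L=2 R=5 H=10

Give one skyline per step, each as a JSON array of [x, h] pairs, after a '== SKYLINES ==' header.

== SKYLINES ==
[[17,19],[28,0]]
[[17,19],[28,0],[47,13],[50,0]]
[[0,4],[5,0],[17,19],[28,0],[47,13],[50,0]]
[[0,4],[5,0],[17,19],[28,0],[47,13],[50,0]]
[[0,4],[5,0],[17,19],[28,0],[47,13],[50,0]]
[[0,4],[5,0],[17,19],[28,0],[47,13],[50,0]]
[[0,4],[10,0],[17,19],[28,0],[47,13],[50,0]]
[[0,4],[10,0],[17,19],[28,7],[35,0],[47,13],[50,0]]
[[0,4],[10,0],[17,19],[28,7],[35,5],[47,13],[50,0]]
[[0,4],[2,10],[5,4],[10,0],[17,19],[28,7],[35,5],[47,13],[50,0]]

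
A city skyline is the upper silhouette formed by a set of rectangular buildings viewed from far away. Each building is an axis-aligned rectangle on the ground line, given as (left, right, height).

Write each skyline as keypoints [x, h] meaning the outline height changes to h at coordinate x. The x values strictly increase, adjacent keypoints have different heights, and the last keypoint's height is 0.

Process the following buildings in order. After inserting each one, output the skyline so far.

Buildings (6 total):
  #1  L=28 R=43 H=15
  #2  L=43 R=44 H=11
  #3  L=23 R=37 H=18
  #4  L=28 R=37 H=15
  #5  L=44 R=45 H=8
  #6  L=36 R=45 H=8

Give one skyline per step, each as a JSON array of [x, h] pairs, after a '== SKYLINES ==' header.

== SKYLINES ==
[[28,15],[43,0]]
[[28,15],[43,11],[44,0]]
[[23,18],[37,15],[43,11],[44,0]]
[[23,18],[37,15],[43,11],[44,0]]
[[23,18],[37,15],[43,11],[44,8],[45,0]]
[[23,18],[37,15],[43,11],[44,8],[45,0]]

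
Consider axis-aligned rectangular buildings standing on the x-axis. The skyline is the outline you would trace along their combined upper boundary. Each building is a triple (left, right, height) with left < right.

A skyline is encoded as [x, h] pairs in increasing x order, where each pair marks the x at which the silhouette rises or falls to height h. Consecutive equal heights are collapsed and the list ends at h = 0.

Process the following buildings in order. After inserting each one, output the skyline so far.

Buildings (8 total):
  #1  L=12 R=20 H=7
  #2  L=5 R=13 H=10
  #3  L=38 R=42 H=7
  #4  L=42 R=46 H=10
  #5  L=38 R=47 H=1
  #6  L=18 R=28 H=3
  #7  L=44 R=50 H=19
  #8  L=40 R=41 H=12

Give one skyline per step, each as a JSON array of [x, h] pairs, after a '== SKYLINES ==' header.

== SKYLINES ==
[[12,7],[20,0]]
[[5,10],[13,7],[20,0]]
[[5,10],[13,7],[20,0],[38,7],[42,0]]
[[5,10],[13,7],[20,0],[38,7],[42,10],[46,0]]
[[5,10],[13,7],[20,0],[38,7],[42,10],[46,1],[47,0]]
[[5,10],[13,7],[20,3],[28,0],[38,7],[42,10],[46,1],[47,0]]
[[5,10],[13,7],[20,3],[28,0],[38,7],[42,10],[44,19],[50,0]]
[[5,10],[13,7],[20,3],[28,0],[38,7],[40,12],[41,7],[42,10],[44,19],[50,0]]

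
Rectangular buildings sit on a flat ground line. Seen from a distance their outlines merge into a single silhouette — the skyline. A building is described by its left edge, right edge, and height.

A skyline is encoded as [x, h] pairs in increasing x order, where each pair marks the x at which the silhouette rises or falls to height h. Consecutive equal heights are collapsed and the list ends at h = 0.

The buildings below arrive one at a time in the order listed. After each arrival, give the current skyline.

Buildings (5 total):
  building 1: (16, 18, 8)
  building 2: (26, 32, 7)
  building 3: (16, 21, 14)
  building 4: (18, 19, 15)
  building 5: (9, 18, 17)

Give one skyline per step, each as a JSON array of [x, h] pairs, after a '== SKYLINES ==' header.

== SKYLINES ==
[[16,8],[18,0]]
[[16,8],[18,0],[26,7],[32,0]]
[[16,14],[21,0],[26,7],[32,0]]
[[16,14],[18,15],[19,14],[21,0],[26,7],[32,0]]
[[9,17],[18,15],[19,14],[21,0],[26,7],[32,0]]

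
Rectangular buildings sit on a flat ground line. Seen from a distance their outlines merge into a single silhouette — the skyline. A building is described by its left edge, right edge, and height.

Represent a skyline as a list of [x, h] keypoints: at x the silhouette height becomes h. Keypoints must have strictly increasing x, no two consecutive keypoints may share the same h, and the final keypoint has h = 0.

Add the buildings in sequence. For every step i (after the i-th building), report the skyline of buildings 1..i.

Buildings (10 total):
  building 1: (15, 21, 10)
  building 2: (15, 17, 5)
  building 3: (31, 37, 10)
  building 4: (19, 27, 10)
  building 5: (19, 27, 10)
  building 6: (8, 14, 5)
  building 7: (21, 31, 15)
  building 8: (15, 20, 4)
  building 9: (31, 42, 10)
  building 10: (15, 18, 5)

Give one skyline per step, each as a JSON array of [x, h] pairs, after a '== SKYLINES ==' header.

== SKYLINES ==
[[15,10],[21,0]]
[[15,10],[21,0]]
[[15,10],[21,0],[31,10],[37,0]]
[[15,10],[27,0],[31,10],[37,0]]
[[15,10],[27,0],[31,10],[37,0]]
[[8,5],[14,0],[15,10],[27,0],[31,10],[37,0]]
[[8,5],[14,0],[15,10],[21,15],[31,10],[37,0]]
[[8,5],[14,0],[15,10],[21,15],[31,10],[37,0]]
[[8,5],[14,0],[15,10],[21,15],[31,10],[42,0]]
[[8,5],[14,0],[15,10],[21,15],[31,10],[42,0]]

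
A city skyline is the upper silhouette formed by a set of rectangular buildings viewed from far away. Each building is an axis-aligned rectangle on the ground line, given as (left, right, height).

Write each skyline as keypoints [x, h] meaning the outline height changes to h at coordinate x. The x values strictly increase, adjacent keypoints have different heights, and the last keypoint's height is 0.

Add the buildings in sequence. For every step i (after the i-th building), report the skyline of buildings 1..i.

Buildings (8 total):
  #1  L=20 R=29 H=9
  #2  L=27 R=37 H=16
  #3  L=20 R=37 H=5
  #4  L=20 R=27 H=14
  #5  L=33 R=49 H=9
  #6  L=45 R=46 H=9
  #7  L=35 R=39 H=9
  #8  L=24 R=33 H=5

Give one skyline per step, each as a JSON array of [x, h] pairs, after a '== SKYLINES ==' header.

== SKYLINES ==
[[20,9],[29,0]]
[[20,9],[27,16],[37,0]]
[[20,9],[27,16],[37,0]]
[[20,14],[27,16],[37,0]]
[[20,14],[27,16],[37,9],[49,0]]
[[20,14],[27,16],[37,9],[49,0]]
[[20,14],[27,16],[37,9],[49,0]]
[[20,14],[27,16],[37,9],[49,0]]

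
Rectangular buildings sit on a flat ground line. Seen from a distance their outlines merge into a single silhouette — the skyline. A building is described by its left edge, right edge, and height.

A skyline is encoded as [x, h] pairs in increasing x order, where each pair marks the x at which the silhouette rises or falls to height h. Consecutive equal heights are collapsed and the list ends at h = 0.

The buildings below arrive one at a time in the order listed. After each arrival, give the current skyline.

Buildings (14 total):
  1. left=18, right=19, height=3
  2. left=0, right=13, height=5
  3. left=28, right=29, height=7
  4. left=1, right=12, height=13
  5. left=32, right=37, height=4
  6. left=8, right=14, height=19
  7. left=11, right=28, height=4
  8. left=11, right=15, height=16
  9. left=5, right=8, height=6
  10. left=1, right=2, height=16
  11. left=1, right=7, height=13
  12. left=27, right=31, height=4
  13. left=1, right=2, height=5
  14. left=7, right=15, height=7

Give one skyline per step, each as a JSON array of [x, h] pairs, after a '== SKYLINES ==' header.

== SKYLINES ==
[[18,3],[19,0]]
[[0,5],[13,0],[18,3],[19,0]]
[[0,5],[13,0],[18,3],[19,0],[28,7],[29,0]]
[[0,5],[1,13],[12,5],[13,0],[18,3],[19,0],[28,7],[29,0]]
[[0,5],[1,13],[12,5],[13,0],[18,3],[19,0],[28,7],[29,0],[32,4],[37,0]]
[[0,5],[1,13],[8,19],[14,0],[18,3],[19,0],[28,7],[29,0],[32,4],[37,0]]
[[0,5],[1,13],[8,19],[14,4],[28,7],[29,0],[32,4],[37,0]]
[[0,5],[1,13],[8,19],[14,16],[15,4],[28,7],[29,0],[32,4],[37,0]]
[[0,5],[1,13],[8,19],[14,16],[15,4],[28,7],[29,0],[32,4],[37,0]]
[[0,5],[1,16],[2,13],[8,19],[14,16],[15,4],[28,7],[29,0],[32,4],[37,0]]
[[0,5],[1,16],[2,13],[8,19],[14,16],[15,4],[28,7],[29,0],[32,4],[37,0]]
[[0,5],[1,16],[2,13],[8,19],[14,16],[15,4],[28,7],[29,4],[31,0],[32,4],[37,0]]
[[0,5],[1,16],[2,13],[8,19],[14,16],[15,4],[28,7],[29,4],[31,0],[32,4],[37,0]]
[[0,5],[1,16],[2,13],[8,19],[14,16],[15,4],[28,7],[29,4],[31,0],[32,4],[37,0]]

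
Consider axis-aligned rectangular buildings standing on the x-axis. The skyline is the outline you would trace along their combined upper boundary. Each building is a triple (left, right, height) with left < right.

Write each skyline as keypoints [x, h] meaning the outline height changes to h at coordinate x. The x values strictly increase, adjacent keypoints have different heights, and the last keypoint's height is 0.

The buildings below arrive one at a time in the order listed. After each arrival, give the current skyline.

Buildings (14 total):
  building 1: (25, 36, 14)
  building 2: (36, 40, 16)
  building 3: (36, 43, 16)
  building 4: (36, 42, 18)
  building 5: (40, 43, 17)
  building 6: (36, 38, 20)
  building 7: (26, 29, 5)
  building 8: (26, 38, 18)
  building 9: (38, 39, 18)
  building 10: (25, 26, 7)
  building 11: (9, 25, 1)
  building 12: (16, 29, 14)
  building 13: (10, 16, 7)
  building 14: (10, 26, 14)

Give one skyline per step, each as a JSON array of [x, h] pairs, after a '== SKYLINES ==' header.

== SKYLINES ==
[[25,14],[36,0]]
[[25,14],[36,16],[40,0]]
[[25,14],[36,16],[43,0]]
[[25,14],[36,18],[42,16],[43,0]]
[[25,14],[36,18],[42,17],[43,0]]
[[25,14],[36,20],[38,18],[42,17],[43,0]]
[[25,14],[36,20],[38,18],[42,17],[43,0]]
[[25,14],[26,18],[36,20],[38,18],[42,17],[43,0]]
[[25,14],[26,18],[36,20],[38,18],[42,17],[43,0]]
[[25,14],[26,18],[36,20],[38,18],[42,17],[43,0]]
[[9,1],[25,14],[26,18],[36,20],[38,18],[42,17],[43,0]]
[[9,1],[16,14],[26,18],[36,20],[38,18],[42,17],[43,0]]
[[9,1],[10,7],[16,14],[26,18],[36,20],[38,18],[42,17],[43,0]]
[[9,1],[10,14],[26,18],[36,20],[38,18],[42,17],[43,0]]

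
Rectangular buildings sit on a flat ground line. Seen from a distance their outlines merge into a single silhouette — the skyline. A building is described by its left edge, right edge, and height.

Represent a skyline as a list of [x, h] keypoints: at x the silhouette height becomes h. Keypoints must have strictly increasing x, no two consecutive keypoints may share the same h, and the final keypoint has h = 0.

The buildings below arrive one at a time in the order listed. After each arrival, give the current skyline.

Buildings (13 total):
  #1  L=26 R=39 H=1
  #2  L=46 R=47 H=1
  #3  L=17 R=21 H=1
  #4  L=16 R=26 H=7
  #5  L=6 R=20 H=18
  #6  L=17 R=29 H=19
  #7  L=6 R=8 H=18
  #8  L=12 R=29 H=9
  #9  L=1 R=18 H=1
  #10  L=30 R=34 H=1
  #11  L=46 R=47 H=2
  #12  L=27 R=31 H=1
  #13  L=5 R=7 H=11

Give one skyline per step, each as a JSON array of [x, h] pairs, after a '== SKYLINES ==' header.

== SKYLINES ==
[[26,1],[39,0]]
[[26,1],[39,0],[46,1],[47,0]]
[[17,1],[21,0],[26,1],[39,0],[46,1],[47,0]]
[[16,7],[26,1],[39,0],[46,1],[47,0]]
[[6,18],[20,7],[26,1],[39,0],[46,1],[47,0]]
[[6,18],[17,19],[29,1],[39,0],[46,1],[47,0]]
[[6,18],[17,19],[29,1],[39,0],[46,1],[47,0]]
[[6,18],[17,19],[29,1],[39,0],[46,1],[47,0]]
[[1,1],[6,18],[17,19],[29,1],[39,0],[46,1],[47,0]]
[[1,1],[6,18],[17,19],[29,1],[39,0],[46,1],[47,0]]
[[1,1],[6,18],[17,19],[29,1],[39,0],[46,2],[47,0]]
[[1,1],[6,18],[17,19],[29,1],[39,0],[46,2],[47,0]]
[[1,1],[5,11],[6,18],[17,19],[29,1],[39,0],[46,2],[47,0]]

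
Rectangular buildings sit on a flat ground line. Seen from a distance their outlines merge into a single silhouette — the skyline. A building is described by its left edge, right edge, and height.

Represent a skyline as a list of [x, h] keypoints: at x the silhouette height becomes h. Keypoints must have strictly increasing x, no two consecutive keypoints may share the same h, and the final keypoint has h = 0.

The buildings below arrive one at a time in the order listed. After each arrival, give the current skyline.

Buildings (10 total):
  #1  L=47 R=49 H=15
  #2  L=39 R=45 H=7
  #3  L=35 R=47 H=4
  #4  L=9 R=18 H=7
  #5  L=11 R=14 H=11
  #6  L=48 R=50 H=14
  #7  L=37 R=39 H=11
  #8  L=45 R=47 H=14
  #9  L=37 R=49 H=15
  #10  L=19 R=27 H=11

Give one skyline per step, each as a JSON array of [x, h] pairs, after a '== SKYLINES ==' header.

== SKYLINES ==
[[47,15],[49,0]]
[[39,7],[45,0],[47,15],[49,0]]
[[35,4],[39,7],[45,4],[47,15],[49,0]]
[[9,7],[18,0],[35,4],[39,7],[45,4],[47,15],[49,0]]
[[9,7],[11,11],[14,7],[18,0],[35,4],[39,7],[45,4],[47,15],[49,0]]
[[9,7],[11,11],[14,7],[18,0],[35,4],[39,7],[45,4],[47,15],[49,14],[50,0]]
[[9,7],[11,11],[14,7],[18,0],[35,4],[37,11],[39,7],[45,4],[47,15],[49,14],[50,0]]
[[9,7],[11,11],[14,7],[18,0],[35,4],[37,11],[39,7],[45,14],[47,15],[49,14],[50,0]]
[[9,7],[11,11],[14,7],[18,0],[35,4],[37,15],[49,14],[50,0]]
[[9,7],[11,11],[14,7],[18,0],[19,11],[27,0],[35,4],[37,15],[49,14],[50,0]]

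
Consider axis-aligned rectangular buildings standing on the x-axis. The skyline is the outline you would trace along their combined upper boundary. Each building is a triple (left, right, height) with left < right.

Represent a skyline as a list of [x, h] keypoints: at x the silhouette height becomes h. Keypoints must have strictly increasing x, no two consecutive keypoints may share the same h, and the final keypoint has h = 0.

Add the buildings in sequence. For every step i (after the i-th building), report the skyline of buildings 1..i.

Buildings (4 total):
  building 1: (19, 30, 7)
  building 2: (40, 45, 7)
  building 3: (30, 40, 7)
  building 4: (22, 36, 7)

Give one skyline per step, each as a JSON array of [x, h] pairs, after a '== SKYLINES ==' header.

== SKYLINES ==
[[19,7],[30,0]]
[[19,7],[30,0],[40,7],[45,0]]
[[19,7],[45,0]]
[[19,7],[45,0]]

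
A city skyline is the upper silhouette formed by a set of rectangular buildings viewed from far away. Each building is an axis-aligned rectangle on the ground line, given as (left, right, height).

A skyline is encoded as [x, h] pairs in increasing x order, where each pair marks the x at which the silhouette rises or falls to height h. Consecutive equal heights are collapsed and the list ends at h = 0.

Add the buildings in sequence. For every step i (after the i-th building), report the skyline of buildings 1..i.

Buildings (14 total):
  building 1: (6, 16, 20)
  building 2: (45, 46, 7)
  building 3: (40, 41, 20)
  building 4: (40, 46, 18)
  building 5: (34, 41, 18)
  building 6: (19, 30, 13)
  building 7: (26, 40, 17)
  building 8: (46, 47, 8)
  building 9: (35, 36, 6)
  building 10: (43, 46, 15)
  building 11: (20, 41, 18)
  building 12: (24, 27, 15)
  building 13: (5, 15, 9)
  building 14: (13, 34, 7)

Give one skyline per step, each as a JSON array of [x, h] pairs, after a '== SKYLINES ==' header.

== SKYLINES ==
[[6,20],[16,0]]
[[6,20],[16,0],[45,7],[46,0]]
[[6,20],[16,0],[40,20],[41,0],[45,7],[46,0]]
[[6,20],[16,0],[40,20],[41,18],[46,0]]
[[6,20],[16,0],[34,18],[40,20],[41,18],[46,0]]
[[6,20],[16,0],[19,13],[30,0],[34,18],[40,20],[41,18],[46,0]]
[[6,20],[16,0],[19,13],[26,17],[34,18],[40,20],[41,18],[46,0]]
[[6,20],[16,0],[19,13],[26,17],[34,18],[40,20],[41,18],[46,8],[47,0]]
[[6,20],[16,0],[19,13],[26,17],[34,18],[40,20],[41,18],[46,8],[47,0]]
[[6,20],[16,0],[19,13],[26,17],[34,18],[40,20],[41,18],[46,8],[47,0]]
[[6,20],[16,0],[19,13],[20,18],[40,20],[41,18],[46,8],[47,0]]
[[6,20],[16,0],[19,13],[20,18],[40,20],[41,18],[46,8],[47,0]]
[[5,9],[6,20],[16,0],[19,13],[20,18],[40,20],[41,18],[46,8],[47,0]]
[[5,9],[6,20],[16,7],[19,13],[20,18],[40,20],[41,18],[46,8],[47,0]]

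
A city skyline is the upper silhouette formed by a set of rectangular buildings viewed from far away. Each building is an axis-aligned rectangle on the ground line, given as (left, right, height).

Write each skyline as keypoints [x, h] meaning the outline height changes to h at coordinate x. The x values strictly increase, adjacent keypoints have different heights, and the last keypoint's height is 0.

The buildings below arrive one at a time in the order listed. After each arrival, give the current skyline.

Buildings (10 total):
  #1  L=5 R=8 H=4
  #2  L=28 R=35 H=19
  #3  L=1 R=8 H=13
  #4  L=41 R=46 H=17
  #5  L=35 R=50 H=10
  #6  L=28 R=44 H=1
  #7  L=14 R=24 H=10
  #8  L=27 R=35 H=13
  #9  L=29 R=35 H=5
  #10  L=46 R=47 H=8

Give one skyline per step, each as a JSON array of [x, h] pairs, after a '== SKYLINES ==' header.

== SKYLINES ==
[[5,4],[8,0]]
[[5,4],[8,0],[28,19],[35,0]]
[[1,13],[8,0],[28,19],[35,0]]
[[1,13],[8,0],[28,19],[35,0],[41,17],[46,0]]
[[1,13],[8,0],[28,19],[35,10],[41,17],[46,10],[50,0]]
[[1,13],[8,0],[28,19],[35,10],[41,17],[46,10],[50,0]]
[[1,13],[8,0],[14,10],[24,0],[28,19],[35,10],[41,17],[46,10],[50,0]]
[[1,13],[8,0],[14,10],[24,0],[27,13],[28,19],[35,10],[41,17],[46,10],[50,0]]
[[1,13],[8,0],[14,10],[24,0],[27,13],[28,19],[35,10],[41,17],[46,10],[50,0]]
[[1,13],[8,0],[14,10],[24,0],[27,13],[28,19],[35,10],[41,17],[46,10],[50,0]]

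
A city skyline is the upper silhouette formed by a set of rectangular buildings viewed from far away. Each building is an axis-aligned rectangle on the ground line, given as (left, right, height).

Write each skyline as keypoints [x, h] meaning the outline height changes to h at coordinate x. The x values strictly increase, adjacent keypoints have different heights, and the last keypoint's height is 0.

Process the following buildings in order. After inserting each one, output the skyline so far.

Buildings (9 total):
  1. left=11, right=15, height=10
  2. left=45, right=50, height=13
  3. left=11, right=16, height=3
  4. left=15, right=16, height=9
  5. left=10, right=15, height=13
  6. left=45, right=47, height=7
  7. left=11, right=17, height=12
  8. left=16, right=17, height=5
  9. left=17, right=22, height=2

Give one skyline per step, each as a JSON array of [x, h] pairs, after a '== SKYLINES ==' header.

== SKYLINES ==
[[11,10],[15,0]]
[[11,10],[15,0],[45,13],[50,0]]
[[11,10],[15,3],[16,0],[45,13],[50,0]]
[[11,10],[15,9],[16,0],[45,13],[50,0]]
[[10,13],[15,9],[16,0],[45,13],[50,0]]
[[10,13],[15,9],[16,0],[45,13],[50,0]]
[[10,13],[15,12],[17,0],[45,13],[50,0]]
[[10,13],[15,12],[17,0],[45,13],[50,0]]
[[10,13],[15,12],[17,2],[22,0],[45,13],[50,0]]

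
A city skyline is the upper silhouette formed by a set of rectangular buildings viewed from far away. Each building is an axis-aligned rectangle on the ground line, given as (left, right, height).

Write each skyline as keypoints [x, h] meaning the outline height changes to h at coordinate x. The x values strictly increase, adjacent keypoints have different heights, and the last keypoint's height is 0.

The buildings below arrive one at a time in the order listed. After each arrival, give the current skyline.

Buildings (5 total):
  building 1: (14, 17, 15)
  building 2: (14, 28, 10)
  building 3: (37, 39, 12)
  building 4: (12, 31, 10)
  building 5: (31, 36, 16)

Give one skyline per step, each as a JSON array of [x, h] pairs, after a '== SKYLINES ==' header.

== SKYLINES ==
[[14,15],[17,0]]
[[14,15],[17,10],[28,0]]
[[14,15],[17,10],[28,0],[37,12],[39,0]]
[[12,10],[14,15],[17,10],[31,0],[37,12],[39,0]]
[[12,10],[14,15],[17,10],[31,16],[36,0],[37,12],[39,0]]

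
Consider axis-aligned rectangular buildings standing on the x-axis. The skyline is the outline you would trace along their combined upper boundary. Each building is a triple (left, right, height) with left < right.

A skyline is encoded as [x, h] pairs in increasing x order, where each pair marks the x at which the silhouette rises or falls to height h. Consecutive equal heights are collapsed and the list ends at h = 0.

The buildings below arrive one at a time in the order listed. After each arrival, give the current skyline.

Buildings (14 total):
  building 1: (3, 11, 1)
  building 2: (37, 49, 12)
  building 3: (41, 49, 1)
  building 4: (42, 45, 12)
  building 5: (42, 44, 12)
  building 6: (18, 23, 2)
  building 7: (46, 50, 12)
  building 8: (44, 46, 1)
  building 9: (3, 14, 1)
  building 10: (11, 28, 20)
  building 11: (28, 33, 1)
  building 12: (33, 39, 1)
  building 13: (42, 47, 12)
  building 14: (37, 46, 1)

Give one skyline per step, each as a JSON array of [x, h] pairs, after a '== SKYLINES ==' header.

== SKYLINES ==
[[3,1],[11,0]]
[[3,1],[11,0],[37,12],[49,0]]
[[3,1],[11,0],[37,12],[49,0]]
[[3,1],[11,0],[37,12],[49,0]]
[[3,1],[11,0],[37,12],[49,0]]
[[3,1],[11,0],[18,2],[23,0],[37,12],[49,0]]
[[3,1],[11,0],[18,2],[23,0],[37,12],[50,0]]
[[3,1],[11,0],[18,2],[23,0],[37,12],[50,0]]
[[3,1],[14,0],[18,2],[23,0],[37,12],[50,0]]
[[3,1],[11,20],[28,0],[37,12],[50,0]]
[[3,1],[11,20],[28,1],[33,0],[37,12],[50,0]]
[[3,1],[11,20],[28,1],[37,12],[50,0]]
[[3,1],[11,20],[28,1],[37,12],[50,0]]
[[3,1],[11,20],[28,1],[37,12],[50,0]]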